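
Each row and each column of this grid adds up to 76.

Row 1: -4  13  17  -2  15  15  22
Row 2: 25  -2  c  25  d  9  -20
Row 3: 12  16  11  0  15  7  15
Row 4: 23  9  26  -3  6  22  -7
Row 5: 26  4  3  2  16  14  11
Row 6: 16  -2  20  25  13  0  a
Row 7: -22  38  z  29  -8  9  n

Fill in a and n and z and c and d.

a = 4, n = 51, z = -21, c = 20, d = 19

Column 5 has 15 + 15 + 6 + 16 + 13 − 8 = 57; the blank must be 76 − 57 = 19.
Row 2 has 25 − 2 + 25 + 19 + 9 − 20 = 56; the blank must be 76 − 56 = 20.
Column 3 has 17 + 20 + 11 + 26 + 3 + 20 = 97; the blank must be 76 − 97 = -21.
Row 6 has 16 − 2 + 20 + 25 + 13 + 0 = 72; the blank must be 76 − 72 = 4.
Row 7 has -22 + 38 − 21 + 29 − 8 + 9 = 25; the blank must be 76 − 25 = 51.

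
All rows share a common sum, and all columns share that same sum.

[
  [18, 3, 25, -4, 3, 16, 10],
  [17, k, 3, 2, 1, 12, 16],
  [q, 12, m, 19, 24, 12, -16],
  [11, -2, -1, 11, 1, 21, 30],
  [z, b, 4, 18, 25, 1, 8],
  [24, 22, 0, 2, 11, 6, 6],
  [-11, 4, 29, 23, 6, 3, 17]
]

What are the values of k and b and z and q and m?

k = 20, b = 12, z = 3, q = 9, m = 11

Rows 1 and 4 both sum to 71, so that's the common total.
Row 2 has 17 + 3 + 2 + 1 + 12 + 16 = 51; the blank must be 71 − 51 = 20.
Column 3 has 25 + 3 − 1 + 4 + 0 + 29 = 60; the blank must be 71 − 60 = 11.
Row 3 has 12 + 11 + 19 + 24 + 12 − 16 = 62; the blank must be 71 − 62 = 9.
Column 1 has 18 + 17 + 9 + 11 + 24 − 11 = 68; the blank must be 71 − 68 = 3.
Row 5 has 3 + 4 + 18 + 25 + 1 + 8 = 59; the blank must be 71 − 59 = 12.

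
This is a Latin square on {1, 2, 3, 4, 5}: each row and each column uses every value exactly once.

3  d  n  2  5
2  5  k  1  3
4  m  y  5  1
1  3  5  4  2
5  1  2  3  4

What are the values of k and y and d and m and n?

For row 2, column 3: row 2 already has {1, 2, 3, 5}; that leaves 4.
Cell (1,2): row 1 is missing {1, 4} and column 2 is missing {2, 4} → 4.
For row 3, column 2: column 2 already has {1, 3, 4, 5}; that leaves 2.
Cell (1,3): row 1 already has {2, 3, 4, 5} → 1.
Cell (3,3): row 3 already has {1, 2, 4, 5} → 3.

k = 4, y = 3, d = 4, m = 2, n = 1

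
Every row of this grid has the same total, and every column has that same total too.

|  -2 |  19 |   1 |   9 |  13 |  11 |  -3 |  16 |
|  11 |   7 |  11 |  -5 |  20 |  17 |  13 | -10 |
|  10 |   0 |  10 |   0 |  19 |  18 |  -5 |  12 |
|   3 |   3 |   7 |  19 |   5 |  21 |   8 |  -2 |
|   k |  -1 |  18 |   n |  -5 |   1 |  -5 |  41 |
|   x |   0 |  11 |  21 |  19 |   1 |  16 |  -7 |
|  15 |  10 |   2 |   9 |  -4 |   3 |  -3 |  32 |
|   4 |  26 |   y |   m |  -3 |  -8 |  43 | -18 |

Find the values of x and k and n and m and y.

Rows 1 and 2 both sum to 64, so that's the common total.
Row 6: 0 + 11 + 21 + 19 + 1 + 16 − 7 = 61, so its missing entry is 64 − 61 = 3.
Column 1: -2 + 11 + 10 + 3 + 3 + 15 + 4 = 44, so its missing entry is 64 − 44 = 20.
Row 5: 20 − 1 + 18 − 5 + 1 − 5 + 41 = 69, so its missing entry is 64 − 69 = -5.
Column 4: 9 − 5 + 0 + 19 − 5 + 21 + 9 = 48, so its missing entry is 64 − 48 = 16.
Row 8: 4 + 26 + 16 − 3 − 8 + 43 − 18 = 60, so its missing entry is 64 − 60 = 4.

x = 3, k = 20, n = -5, m = 16, y = 4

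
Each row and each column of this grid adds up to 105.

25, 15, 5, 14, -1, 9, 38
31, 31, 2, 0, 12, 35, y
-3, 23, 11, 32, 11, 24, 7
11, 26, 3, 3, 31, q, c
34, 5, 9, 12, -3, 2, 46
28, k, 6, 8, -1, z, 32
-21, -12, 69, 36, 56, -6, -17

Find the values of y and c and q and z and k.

Column 2: 15 + 31 + 23 + 26 + 5 − 12 = 88, so its missing entry is 105 − 88 = 17.
Row 6: 28 + 17 + 6 + 8 − 1 + 32 = 90, so its missing entry is 105 − 90 = 15.
Row 2: 31 + 31 + 2 + 0 + 12 + 35 = 111, so its missing entry is 105 − 111 = -6.
Column 7: 38 − 6 + 7 + 46 + 32 − 17 = 100, so its missing entry is 105 − 100 = 5.
Row 4: 11 + 26 + 3 + 3 + 31 + 5 = 79, so its missing entry is 105 − 79 = 26.

y = -6, c = 5, q = 26, z = 15, k = 17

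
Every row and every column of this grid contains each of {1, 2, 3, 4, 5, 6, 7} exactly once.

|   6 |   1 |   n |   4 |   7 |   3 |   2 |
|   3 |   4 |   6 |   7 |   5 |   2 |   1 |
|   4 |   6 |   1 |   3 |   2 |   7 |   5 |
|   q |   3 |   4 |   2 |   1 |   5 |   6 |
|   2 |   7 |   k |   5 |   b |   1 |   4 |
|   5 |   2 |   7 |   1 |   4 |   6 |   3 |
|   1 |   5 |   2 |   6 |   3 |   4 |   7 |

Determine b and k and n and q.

b = 6, k = 3, n = 5, q = 7

For row 5, column 5: column 5 already has {1, 2, 3, 4, 5, 7}; that leaves 6.
For row 1, column 3: row 1 already has {1, 2, 3, 4, 6, 7}; that leaves 5.
For row 5, column 3: row 5 already has {1, 2, 4, 5, 6, 7}; that leaves 3.
At (row 4, col 1): row 4 already has {1, 2, 3, 4, 5, 6}, so the value is 7.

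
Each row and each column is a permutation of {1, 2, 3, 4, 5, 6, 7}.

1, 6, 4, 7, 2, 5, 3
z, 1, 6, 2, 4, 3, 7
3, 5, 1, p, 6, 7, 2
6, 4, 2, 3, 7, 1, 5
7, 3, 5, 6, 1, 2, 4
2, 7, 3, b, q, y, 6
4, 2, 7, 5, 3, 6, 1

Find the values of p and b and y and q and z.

For row 6, column 6: column 6 already has {1, 2, 3, 5, 6, 7}; that leaves 4.
At (row 6, col 5): column 5 already has {1, 2, 3, 4, 6, 7}, so the value is 5.
For row 3, column 4: row 3 already has {1, 2, 3, 5, 6, 7}; that leaves 4.
Cell (2,1): row 2 already has {1, 2, 3, 4, 6, 7} → 5.
Cell (6,4): row 6 already has {2, 3, 4, 5, 6, 7} → 1.

p = 4, b = 1, y = 4, q = 5, z = 5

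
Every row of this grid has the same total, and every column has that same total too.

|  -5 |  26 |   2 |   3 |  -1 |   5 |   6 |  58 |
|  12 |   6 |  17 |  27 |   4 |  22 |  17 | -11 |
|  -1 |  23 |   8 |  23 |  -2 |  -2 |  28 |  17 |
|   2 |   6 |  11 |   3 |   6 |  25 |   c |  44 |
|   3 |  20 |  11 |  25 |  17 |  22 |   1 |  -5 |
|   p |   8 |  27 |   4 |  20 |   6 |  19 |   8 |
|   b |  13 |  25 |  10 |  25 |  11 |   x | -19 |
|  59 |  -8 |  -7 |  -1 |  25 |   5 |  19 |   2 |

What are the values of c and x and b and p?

c = -3, x = 7, b = 22, p = 2

Rows 1 and 2 both sum to 94, so that's the common total.
Row 6: 8 + 27 + 4 + 20 + 6 + 19 + 8 = 92, so its missing entry is 94 − 92 = 2.
Column 1: -5 + 12 − 1 + 2 + 3 + 2 + 59 = 72, so its missing entry is 94 − 72 = 22.
Row 7: 22 + 13 + 25 + 10 + 25 + 11 − 19 = 87, so its missing entry is 94 − 87 = 7.
Row 4: 2 + 6 + 11 + 3 + 6 + 25 + 44 = 97, so its missing entry is 94 − 97 = -3.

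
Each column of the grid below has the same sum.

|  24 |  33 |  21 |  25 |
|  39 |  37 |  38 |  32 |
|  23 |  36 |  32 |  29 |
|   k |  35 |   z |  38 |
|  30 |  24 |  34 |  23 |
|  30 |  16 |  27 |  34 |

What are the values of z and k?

Column 2 sums to 181 and so does column 4; that's the common total.
In column 3 the known cells total 152, leaving 181 − 152 = 29.
In column 1 the known cells total 146, leaving 181 − 146 = 35.

z = 29, k = 35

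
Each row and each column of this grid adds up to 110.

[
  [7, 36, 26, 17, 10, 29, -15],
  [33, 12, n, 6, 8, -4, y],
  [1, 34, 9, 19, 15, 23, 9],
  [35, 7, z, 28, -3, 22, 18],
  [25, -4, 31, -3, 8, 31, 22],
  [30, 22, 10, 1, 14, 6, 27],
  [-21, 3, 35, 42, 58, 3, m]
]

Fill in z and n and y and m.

z = 3, n = -4, y = 59, m = -10

The known cells in row 7 total 120, leaving 110 − 120 = -10 for the blank.
The known cells in column 7 total 51, leaving 110 − 51 = 59 for the blank.
The known cells in row 4 total 107, leaving 110 − 107 = 3 for the blank.
The known cells in row 2 total 114, leaving 110 − 114 = -4 for the blank.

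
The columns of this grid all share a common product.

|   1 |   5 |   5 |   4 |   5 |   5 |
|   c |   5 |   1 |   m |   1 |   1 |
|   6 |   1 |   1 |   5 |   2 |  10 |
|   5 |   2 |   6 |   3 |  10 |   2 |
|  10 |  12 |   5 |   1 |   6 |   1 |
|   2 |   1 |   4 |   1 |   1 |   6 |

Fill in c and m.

Columns 5 and 6 each multiply to 600, so every column has product 600.
Column 1: 1×6×5×10×2 = 600, so the missing entry is 600 ÷ 600 = 1.
Column 4: 4×5×3×1×1 = 60, so the missing entry is 600 ÷ 60 = 10.

c = 1, m = 10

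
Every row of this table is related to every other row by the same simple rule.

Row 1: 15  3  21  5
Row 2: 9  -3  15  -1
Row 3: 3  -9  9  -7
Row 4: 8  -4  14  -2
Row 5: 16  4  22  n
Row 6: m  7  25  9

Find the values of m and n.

m = 19, n = 6

The difference between any two rows is the same in every column — this is an addition table with the headers hidden.
Row 6 minus row 1 is 25 − 21 = 4, so its entry in column 1 is 15 + 4 = 19.
Row 5 minus row 1 is 22 − 21 = 1, so its entry in column 4 is 5 + 1 = 6.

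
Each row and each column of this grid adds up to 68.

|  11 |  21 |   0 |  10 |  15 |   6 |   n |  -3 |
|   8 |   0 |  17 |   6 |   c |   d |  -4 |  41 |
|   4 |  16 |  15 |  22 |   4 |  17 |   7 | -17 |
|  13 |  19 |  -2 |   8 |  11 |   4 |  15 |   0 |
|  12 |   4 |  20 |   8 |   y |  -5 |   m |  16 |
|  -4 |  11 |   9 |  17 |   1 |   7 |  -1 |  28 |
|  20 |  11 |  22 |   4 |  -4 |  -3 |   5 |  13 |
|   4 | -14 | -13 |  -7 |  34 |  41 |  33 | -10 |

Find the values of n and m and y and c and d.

n = 8, m = 5, y = 8, c = -1, d = 1

Column 6: 6 + 17 + 4 − 5 + 7 − 3 + 41 = 67, so its missing entry is 68 − 67 = 1.
Row 2: 8 + 0 + 17 + 6 + 1 − 4 + 41 = 69, so its missing entry is 68 − 69 = -1.
Column 5: 15 − 1 + 4 + 11 + 1 − 4 + 34 = 60, so its missing entry is 68 − 60 = 8.
Row 5: 12 + 4 + 20 + 8 + 8 − 5 + 16 = 63, so its missing entry is 68 − 63 = 5.
Row 1: 11 + 21 + 0 + 10 + 15 + 6 − 3 = 60, so its missing entry is 68 − 60 = 8.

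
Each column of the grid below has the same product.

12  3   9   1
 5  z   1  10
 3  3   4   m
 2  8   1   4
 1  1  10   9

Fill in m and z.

m = 1, z = 5

Columns 1 and 3 each multiply to 360, so every column has product 360.
Column 4: 1×10×4×9 = 360, so the missing entry is 360 ÷ 360 = 1.
Column 2: 3×3×8×1 = 72, so the missing entry is 360 ÷ 72 = 5.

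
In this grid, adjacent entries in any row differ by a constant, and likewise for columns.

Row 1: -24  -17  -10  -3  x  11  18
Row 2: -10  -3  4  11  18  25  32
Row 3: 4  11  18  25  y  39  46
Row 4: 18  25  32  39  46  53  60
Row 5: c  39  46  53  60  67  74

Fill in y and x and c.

Along each row the entries change by 7 per step; down each column they change by 14.
Row 3: from 4 at column 1, stepping by 7 to column 5 gives 32.
Row 1: from -24 at column 1, stepping by 7 to column 5 gives 4.
Row 5: from 39 at column 2, stepping by 7 to column 1 gives 32.

y = 32, x = 4, c = 32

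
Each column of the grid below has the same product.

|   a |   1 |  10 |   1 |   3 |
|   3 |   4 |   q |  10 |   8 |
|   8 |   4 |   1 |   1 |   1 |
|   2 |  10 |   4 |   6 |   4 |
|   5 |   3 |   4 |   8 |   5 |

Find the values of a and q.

a = 2, q = 3

Columns 2 and 4 each multiply to 480, so every column has product 480.
Column 1: 3×8×2×5 = 240, so the missing entry is 480 ÷ 240 = 2.
Column 3: 10×1×4×4 = 160, so the missing entry is 480 ÷ 160 = 3.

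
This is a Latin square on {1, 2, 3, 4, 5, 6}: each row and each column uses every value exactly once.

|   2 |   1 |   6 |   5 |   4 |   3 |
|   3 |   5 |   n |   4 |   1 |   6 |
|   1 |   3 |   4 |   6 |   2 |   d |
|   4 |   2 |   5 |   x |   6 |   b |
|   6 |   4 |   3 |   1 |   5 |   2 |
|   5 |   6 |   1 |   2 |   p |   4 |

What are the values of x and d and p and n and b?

Cell (2,3): row 2 already has {1, 3, 4, 5, 6} → 2.
For row 6, column 5: row 6 already has {1, 2, 4, 5, 6}; that leaves 3.
For row 4, column 4: column 4 already has {1, 2, 4, 5, 6}; that leaves 3.
Cell (3,6): row 3 already has {1, 2, 3, 4, 6} → 5.
Cell (4,6): row 4 already has {2, 3, 4, 5, 6} → 1.

x = 3, d = 5, p = 3, n = 2, b = 1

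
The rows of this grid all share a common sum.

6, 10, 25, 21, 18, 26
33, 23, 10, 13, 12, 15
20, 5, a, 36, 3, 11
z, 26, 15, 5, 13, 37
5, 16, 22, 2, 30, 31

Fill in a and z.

a = 31, z = 10

The complete rows each total 106.
Row 3 is missing 106 − 75 = 31 (since 20 + 5 + 36 + 3 + 11 = 75).
Row 4 is missing 106 − 96 = 10 (since 26 + 15 + 5 + 13 + 37 = 96).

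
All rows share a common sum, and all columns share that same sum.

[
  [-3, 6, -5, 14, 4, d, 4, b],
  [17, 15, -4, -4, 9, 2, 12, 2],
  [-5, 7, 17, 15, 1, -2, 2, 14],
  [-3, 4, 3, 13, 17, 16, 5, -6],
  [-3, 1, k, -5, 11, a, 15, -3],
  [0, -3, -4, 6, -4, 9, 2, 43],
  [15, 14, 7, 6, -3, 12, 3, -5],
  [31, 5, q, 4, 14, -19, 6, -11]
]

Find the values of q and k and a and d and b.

Rows 2 and 3 both sum to 49, so that's the common total.
The known cells in column 8 total 34, leaving 49 − 34 = 15 for the blank.
The known cells in row 8 total 30, leaving 49 − 30 = 19 for the blank.
The known cells in column 3 total 33, leaving 49 − 33 = 16 for the blank.
The known cells in row 5 total 32, leaving 49 − 32 = 17 for the blank.
The known cells in row 1 total 35, leaving 49 − 35 = 14 for the blank.

q = 19, k = 16, a = 17, d = 14, b = 15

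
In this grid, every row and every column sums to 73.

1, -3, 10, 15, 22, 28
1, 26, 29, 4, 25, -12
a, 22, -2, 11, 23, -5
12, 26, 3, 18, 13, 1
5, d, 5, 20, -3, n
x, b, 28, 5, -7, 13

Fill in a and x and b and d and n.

Row 3: 22 − 2 + 11 + 23 − 5 = 49, so its missing entry is 73 − 49 = 24.
Column 6: 28 − 12 − 5 + 1 + 13 = 25, so its missing entry is 73 − 25 = 48.
Column 1: 1 + 1 + 24 + 12 + 5 = 43, so its missing entry is 73 − 43 = 30.
Row 6: 30 + 28 + 5 − 7 + 13 = 69, so its missing entry is 73 − 69 = 4.
Row 5: 5 + 5 + 20 − 3 + 48 = 75, so its missing entry is 73 − 75 = -2.

a = 24, x = 30, b = 4, d = -2, n = 48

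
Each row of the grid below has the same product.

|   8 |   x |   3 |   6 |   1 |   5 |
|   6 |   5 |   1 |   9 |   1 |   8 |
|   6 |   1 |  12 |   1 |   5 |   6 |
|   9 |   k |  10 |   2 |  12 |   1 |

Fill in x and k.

x = 3, k = 1

Rows 2 and 3 each multiply to 2160, so every row has product 2160.
Row 1: 8×3×6×1×5 = 720, so the missing entry is 2160 ÷ 720 = 3.
Row 4: 9×10×2×12×1 = 2160, so the missing entry is 2160 ÷ 2160 = 1.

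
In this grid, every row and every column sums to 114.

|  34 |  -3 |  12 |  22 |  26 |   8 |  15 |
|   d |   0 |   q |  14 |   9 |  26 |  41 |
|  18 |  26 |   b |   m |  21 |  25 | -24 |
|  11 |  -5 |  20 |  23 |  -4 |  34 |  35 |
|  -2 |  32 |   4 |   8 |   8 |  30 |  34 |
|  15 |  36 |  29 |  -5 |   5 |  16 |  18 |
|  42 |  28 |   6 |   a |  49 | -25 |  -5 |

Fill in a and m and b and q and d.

Column 1: 34 + 18 + 11 − 2 + 15 + 42 = 118, so its missing entry is 114 − 118 = -4.
Row 2: -4 + 0 + 14 + 9 + 26 + 41 = 86, so its missing entry is 114 − 86 = 28.
Column 3: 12 + 28 + 20 + 4 + 29 + 6 = 99, so its missing entry is 114 − 99 = 15.
Row 3: 18 + 26 + 15 + 21 + 25 − 24 = 81, so its missing entry is 114 − 81 = 33.
Row 7: 42 + 28 + 6 + 49 − 25 − 5 = 95, so its missing entry is 114 − 95 = 19.

a = 19, m = 33, b = 15, q = 28, d = -4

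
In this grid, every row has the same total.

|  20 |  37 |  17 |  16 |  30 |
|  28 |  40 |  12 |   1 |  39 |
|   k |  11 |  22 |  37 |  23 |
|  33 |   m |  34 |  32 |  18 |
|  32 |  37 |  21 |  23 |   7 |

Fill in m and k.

Row 1 sums to 120 and so does row 2; that's the common total.
In row 4 the known cells total 117, leaving 120 − 117 = 3.
In row 3 the known cells total 93, leaving 120 − 93 = 27.

m = 3, k = 27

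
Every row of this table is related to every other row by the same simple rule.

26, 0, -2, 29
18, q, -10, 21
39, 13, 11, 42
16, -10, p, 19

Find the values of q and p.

q = -8, p = -12

The difference between any two rows is the same in every column — this is an addition table with the headers hidden.
Row 2 minus row 1 is 18 − 26 = -8, so its entry in column 2 is 0 + (-8) = -8.
Row 4 minus row 1 is 16 − 26 = -10, so its entry in column 3 is -2 + (-10) = -12.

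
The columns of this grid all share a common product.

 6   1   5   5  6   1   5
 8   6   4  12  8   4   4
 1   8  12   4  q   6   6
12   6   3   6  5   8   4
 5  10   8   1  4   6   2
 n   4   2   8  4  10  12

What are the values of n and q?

n = 4, q = 3

Columns 4 and 6 each multiply to 11520, so every column has product 11520.
Column 1: 6×8×1×12×5 = 2880, so the missing entry is 11520 ÷ 2880 = 4.
Column 5: 6×8×5×4×4 = 3840, so the missing entry is 11520 ÷ 3840 = 3.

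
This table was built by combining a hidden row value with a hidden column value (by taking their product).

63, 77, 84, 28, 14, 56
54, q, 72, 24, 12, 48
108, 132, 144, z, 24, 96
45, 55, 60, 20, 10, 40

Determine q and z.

q = 66, z = 48

Each row is a constant multiple of every other row — this is a multiplication table with the headers hidden.
Row 2 is 48/56 = 6/7 times row 1, so its entry in column 2 is 77 × 6/7 = 66.
Row 3 is 96/56 = 12/7 times row 1, so its entry in column 4 is 28 × 12/7 = 48.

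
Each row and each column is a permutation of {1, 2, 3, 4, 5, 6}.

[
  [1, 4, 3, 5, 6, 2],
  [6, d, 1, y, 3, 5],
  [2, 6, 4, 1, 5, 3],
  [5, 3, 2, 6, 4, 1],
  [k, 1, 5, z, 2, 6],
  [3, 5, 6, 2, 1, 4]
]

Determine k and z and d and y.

k = 4, z = 3, d = 2, y = 4

For row 2, column 2: column 2 already has {1, 3, 4, 5, 6}; that leaves 2.
At (row 5, col 1): column 1 already has {1, 2, 3, 5, 6}, so the value is 4.
Cell (2,4): row 2 already has {1, 2, 3, 5, 6} → 4.
At (row 5, col 4): row 5 already has {1, 2, 4, 5, 6}, so the value is 3.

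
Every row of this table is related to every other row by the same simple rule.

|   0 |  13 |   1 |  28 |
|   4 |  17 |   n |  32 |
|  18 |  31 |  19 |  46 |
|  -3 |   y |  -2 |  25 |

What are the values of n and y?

The difference between any two rows is the same in every column — this is an addition table with the headers hidden.
Row 2 minus row 1 is 32 − 28 = 4, so its entry in column 3 is 1 + 4 = 5.
Row 4 minus row 1 is 25 − 28 = -3, so its entry in column 2 is 13 + (-3) = 10.

n = 5, y = 10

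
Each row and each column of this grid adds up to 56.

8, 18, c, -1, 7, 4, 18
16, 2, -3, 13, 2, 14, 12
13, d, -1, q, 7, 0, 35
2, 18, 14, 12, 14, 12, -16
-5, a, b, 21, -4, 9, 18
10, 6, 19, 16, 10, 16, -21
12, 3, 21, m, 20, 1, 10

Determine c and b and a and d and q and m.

The known cells in row 1 total 54, leaving 56 − 54 = 2 for the blank.
The known cells in column 3 total 52, leaving 56 − 52 = 4 for the blank.
The known cells in row 7 total 67, leaving 56 − 67 = -11 for the blank.
The known cells in column 4 total 50, leaving 56 − 50 = 6 for the blank.
The known cells in row 3 total 60, leaving 56 − 60 = -4 for the blank.
The known cells in row 5 total 43, leaving 56 − 43 = 13 for the blank.

c = 2, b = 4, a = 13, d = -4, q = 6, m = -11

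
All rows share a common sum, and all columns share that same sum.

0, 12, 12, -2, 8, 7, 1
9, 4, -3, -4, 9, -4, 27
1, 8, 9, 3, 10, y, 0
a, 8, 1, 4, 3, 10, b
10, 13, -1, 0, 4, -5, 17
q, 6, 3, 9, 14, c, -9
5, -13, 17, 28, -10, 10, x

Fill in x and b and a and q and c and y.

x = 1, b = 1, a = 11, q = 2, c = 13, y = 7

Rows 1 and 2 both sum to 38, so that's the common total.
Row 7: 5 − 13 + 17 + 28 − 10 + 10 = 37, so its missing entry is 38 − 37 = 1.
Column 7: 1 + 27 + 0 + 17 − 9 + 1 = 37, so its missing entry is 38 − 37 = 1.
Row 4: 8 + 1 + 4 + 3 + 10 + 1 = 27, so its missing entry is 38 − 27 = 11.
Column 1: 0 + 9 + 1 + 11 + 10 + 5 = 36, so its missing entry is 38 − 36 = 2.
Row 6: 2 + 6 + 3 + 9 + 14 − 9 = 25, so its missing entry is 38 − 25 = 13.
Row 3: 1 + 8 + 9 + 3 + 10 + 0 = 31, so its missing entry is 38 − 31 = 7.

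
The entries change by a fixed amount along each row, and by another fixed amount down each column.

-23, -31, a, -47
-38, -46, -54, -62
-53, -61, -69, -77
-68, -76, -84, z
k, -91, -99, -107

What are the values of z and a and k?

Along each row the entries change by -8 per step; down each column they change by -15.
Row 4: from -68 at column 1, stepping by -8 to column 4 gives -92.
Row 1: from -23 at column 1, stepping by -8 to column 3 gives -39.
Row 5: from -91 at column 2, stepping by -8 to column 1 gives -83.

z = -92, a = -39, k = -83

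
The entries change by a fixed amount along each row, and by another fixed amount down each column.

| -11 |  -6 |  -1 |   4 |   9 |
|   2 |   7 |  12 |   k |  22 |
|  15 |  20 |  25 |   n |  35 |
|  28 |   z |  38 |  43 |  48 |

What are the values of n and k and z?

n = 30, k = 17, z = 33

Along each row the entries change by 5 per step; down each column they change by 13.
Row 3: from 15 at column 1, stepping by 5 to column 4 gives 30.
Row 2: from 2 at column 1, stepping by 5 to column 4 gives 17.
Row 4: from 28 at column 1, stepping by 5 to column 2 gives 33.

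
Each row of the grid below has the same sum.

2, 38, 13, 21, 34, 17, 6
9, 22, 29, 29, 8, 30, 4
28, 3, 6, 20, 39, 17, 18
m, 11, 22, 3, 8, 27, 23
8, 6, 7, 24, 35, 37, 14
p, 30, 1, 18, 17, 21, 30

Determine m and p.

Row 1 sums to 131 and so does row 2; that's the common total.
In row 4 the known cells total 94, leaving 131 − 94 = 37.
In row 6 the known cells total 117, leaving 131 − 117 = 14.

m = 37, p = 14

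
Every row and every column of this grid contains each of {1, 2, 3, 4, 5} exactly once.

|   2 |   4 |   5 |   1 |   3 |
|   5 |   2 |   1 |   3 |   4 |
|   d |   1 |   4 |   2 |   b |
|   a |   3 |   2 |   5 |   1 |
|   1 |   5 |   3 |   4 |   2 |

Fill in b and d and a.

Cell (3,5): column 5 already has {1, 2, 3, 4} → 5.
At (row 3, col 1): row 3 already has {1, 2, 4, 5}, so the value is 3.
Cell (4,1): row 4 already has {1, 2, 3, 5} → 4.

b = 5, d = 3, a = 4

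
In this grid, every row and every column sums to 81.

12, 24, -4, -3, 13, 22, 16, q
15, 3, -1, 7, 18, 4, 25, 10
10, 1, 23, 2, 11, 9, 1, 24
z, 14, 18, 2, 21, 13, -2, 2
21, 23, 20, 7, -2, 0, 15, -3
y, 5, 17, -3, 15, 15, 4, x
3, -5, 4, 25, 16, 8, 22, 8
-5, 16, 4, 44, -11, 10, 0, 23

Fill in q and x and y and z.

Row 1 has 12 + 24 − 4 − 3 + 13 + 22 + 16 = 80; the blank must be 81 − 80 = 1.
Column 8 has 1 + 10 + 24 + 2 − 3 + 8 + 23 = 65; the blank must be 81 − 65 = 16.
Row 6 has 5 + 17 − 3 + 15 + 15 + 4 + 16 = 69; the blank must be 81 − 69 = 12.
Row 4 has 14 + 18 + 2 + 21 + 13 − 2 + 2 = 68; the blank must be 81 − 68 = 13.

q = 1, x = 16, y = 12, z = 13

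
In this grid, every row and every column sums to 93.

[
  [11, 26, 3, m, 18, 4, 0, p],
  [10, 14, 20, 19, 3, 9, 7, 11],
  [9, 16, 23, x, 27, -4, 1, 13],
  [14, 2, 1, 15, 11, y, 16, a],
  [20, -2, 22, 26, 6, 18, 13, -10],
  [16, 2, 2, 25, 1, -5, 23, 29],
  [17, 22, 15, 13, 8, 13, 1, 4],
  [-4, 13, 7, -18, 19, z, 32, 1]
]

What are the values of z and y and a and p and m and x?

z = 43, y = 15, a = 19, p = 26, m = 5, x = 8

The known cells in row 3 total 85, leaving 93 − 85 = 8 for the blank.
The known cells in column 4 total 88, leaving 93 − 88 = 5 for the blank.
The known cells in row 1 total 67, leaving 93 − 67 = 26 for the blank.
The known cells in column 8 total 74, leaving 93 − 74 = 19 for the blank.
The known cells in row 8 total 50, leaving 93 − 50 = 43 for the blank.
The known cells in row 4 total 78, leaving 93 − 78 = 15 for the blank.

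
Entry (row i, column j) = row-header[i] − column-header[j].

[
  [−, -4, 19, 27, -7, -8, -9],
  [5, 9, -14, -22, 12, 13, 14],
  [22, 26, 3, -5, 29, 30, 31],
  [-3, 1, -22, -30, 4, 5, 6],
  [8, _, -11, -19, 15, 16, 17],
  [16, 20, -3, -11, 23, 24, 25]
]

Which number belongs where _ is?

8 − (-4) = 12.

12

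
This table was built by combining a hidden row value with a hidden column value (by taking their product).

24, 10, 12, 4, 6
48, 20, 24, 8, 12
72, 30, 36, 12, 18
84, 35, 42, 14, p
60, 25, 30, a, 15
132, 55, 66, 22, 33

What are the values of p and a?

Each row is a constant multiple of every other row — this is a multiplication table with the headers hidden.
Row 4 is 35/10 = 7/2 times row 1, so its entry in column 5 is 6 × 7/2 = 21.
Row 5 is 25/10 = 5/2 times row 1, so its entry in column 4 is 4 × 5/2 = 10.

p = 21, a = 10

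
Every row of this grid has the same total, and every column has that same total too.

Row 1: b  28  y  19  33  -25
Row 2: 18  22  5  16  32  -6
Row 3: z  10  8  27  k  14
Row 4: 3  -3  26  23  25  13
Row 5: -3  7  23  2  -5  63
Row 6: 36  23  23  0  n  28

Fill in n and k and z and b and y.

Rows 2 and 4 both sum to 87, so that's the common total.
Row 6: 36 + 23 + 23 + 0 + 28 = 110, so its missing entry is 87 − 110 = -23.
Column 5: 33 + 32 + 25 − 5 − 23 = 62, so its missing entry is 87 − 62 = 25.
Row 3: 10 + 8 + 27 + 25 + 14 = 84, so its missing entry is 87 − 84 = 3.
Column 1: 18 + 3 + 3 − 3 + 36 = 57, so its missing entry is 87 − 57 = 30.
Row 1: 30 + 28 + 19 + 33 − 25 = 85, so its missing entry is 87 − 85 = 2.

n = -23, k = 25, z = 3, b = 30, y = 2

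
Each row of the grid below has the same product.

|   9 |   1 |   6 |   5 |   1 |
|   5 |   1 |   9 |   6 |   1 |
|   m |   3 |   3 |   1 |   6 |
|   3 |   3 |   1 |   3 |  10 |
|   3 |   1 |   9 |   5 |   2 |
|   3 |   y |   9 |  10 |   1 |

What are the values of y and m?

y = 1, m = 5

Rows 4 and 5 each multiply to 270, so every row has product 270.
Row 6: 3×9×10×1 = 270, so the missing entry is 270 ÷ 270 = 1.
Row 3: 3×3×1×6 = 54, so the missing entry is 270 ÷ 54 = 5.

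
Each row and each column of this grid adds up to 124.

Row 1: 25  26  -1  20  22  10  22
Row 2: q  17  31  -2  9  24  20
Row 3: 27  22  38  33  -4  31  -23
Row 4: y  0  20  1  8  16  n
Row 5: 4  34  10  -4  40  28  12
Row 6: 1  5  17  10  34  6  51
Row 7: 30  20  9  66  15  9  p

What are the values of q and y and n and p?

q = 25, y = 12, n = 67, p = -25

The known cells in row 2 total 99, leaving 124 − 99 = 25 for the blank.
The known cells in row 7 total 149, leaving 124 − 149 = -25 for the blank.
The known cells in column 7 total 57, leaving 124 − 57 = 67 for the blank.
The known cells in row 4 total 112, leaving 124 − 112 = 12 for the blank.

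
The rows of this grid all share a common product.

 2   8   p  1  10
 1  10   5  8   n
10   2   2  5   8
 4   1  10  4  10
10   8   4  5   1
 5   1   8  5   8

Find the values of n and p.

Rows 3 and 6 each multiply to 1600, so every row has product 1600.
Row 2: 1×10×5×8 = 400, so the missing entry is 1600 ÷ 400 = 4.
Row 1: 2×8×1×10 = 160, so the missing entry is 1600 ÷ 160 = 10.

n = 4, p = 10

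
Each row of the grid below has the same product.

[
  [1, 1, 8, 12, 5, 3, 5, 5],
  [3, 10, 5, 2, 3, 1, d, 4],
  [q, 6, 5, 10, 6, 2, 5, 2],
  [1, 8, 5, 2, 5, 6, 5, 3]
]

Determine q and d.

q = 1, d = 10

Rows 1 and 4 each multiply to 36000, so every row has product 36000.
Row 3: 6×5×10×6×2×5×2 = 36000, so the missing entry is 36000 ÷ 36000 = 1.
Row 2: 3×10×5×2×3×1×4 = 3600, so the missing entry is 36000 ÷ 3600 = 10.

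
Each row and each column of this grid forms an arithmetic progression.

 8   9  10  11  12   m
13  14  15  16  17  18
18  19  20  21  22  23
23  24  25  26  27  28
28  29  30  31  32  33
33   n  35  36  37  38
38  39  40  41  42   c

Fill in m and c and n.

m = 13, c = 43, n = 34

Along each row the entries change by 1 per step; down each column they change by 5.
Row 1: from 8 at column 1, stepping by 1 to column 6 gives 13.
Row 7: from 38 at column 1, stepping by 1 to column 6 gives 43.
Row 6: from 33 at column 1, stepping by 1 to column 2 gives 34.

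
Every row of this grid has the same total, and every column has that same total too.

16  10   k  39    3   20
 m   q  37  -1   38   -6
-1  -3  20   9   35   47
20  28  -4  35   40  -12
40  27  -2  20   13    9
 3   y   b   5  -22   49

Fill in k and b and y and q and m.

Rows 3 and 4 both sum to 107, so that's the common total.
The known cells in row 1 total 88, leaving 107 − 88 = 19 for the blank.
The known cells in column 1 total 78, leaving 107 − 78 = 29 for the blank.
The known cells in row 2 total 97, leaving 107 − 97 = 10 for the blank.
The known cells in column 2 total 72, leaving 107 − 72 = 35 for the blank.
The known cells in row 6 total 70, leaving 107 − 70 = 37 for the blank.

k = 19, b = 37, y = 35, q = 10, m = 29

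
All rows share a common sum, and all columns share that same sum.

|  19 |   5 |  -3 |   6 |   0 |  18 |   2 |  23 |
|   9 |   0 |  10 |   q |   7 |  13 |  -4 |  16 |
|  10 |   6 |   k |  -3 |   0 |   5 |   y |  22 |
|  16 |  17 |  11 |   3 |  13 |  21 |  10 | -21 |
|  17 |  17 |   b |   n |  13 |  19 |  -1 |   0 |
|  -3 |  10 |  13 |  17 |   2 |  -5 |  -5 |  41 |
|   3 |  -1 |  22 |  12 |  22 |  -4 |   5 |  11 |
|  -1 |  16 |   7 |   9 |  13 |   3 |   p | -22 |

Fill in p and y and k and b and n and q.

p = 45, y = 18, k = 12, b = -2, n = 7, q = 19

Rows 1 and 4 both sum to 70, so that's the common total.
Row 8: -1 + 16 + 7 + 9 + 13 + 3 − 22 = 25, so its missing entry is 70 − 25 = 45.
Column 7: 2 − 4 + 10 − 1 − 5 + 5 + 45 = 52, so its missing entry is 70 − 52 = 18.
Row 3: 10 + 6 − 3 + 0 + 5 + 18 + 22 = 58, so its missing entry is 70 − 58 = 12.
Column 3: -3 + 10 + 12 + 11 + 13 + 22 + 7 = 72, so its missing entry is 70 − 72 = -2.
Row 5: 17 + 17 − 2 + 13 + 19 − 1 + 0 = 63, so its missing entry is 70 − 63 = 7.
Row 2: 9 + 0 + 10 + 7 + 13 − 4 + 16 = 51, so its missing entry is 70 − 51 = 19.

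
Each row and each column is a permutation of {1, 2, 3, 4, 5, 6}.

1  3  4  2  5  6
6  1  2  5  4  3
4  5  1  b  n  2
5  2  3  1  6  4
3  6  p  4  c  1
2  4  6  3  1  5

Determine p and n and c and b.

p = 5, n = 3, c = 2, b = 6

For row 3, column 4: column 4 already has {1, 2, 3, 4, 5}; that leaves 6.
At (row 3, col 5): row 3 already has {1, 2, 4, 5, 6}, so the value is 3.
At (row 5, col 5): column 5 already has {1, 3, 4, 5, 6}, so the value is 2.
For row 5, column 3: row 5 already has {1, 2, 3, 4, 6}; that leaves 5.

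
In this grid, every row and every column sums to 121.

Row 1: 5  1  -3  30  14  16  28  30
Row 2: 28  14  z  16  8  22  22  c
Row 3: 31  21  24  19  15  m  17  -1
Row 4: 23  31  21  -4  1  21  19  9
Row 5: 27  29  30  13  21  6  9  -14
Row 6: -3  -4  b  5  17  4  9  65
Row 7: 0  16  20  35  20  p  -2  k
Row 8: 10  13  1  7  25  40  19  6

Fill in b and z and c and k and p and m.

The known cells in row 3 total 126, leaving 121 − 126 = -5 for the blank.
The known cells in column 6 total 104, leaving 121 − 104 = 17 for the blank.
The known cells in row 7 total 106, leaving 121 − 106 = 15 for the blank.
The known cells in column 8 total 110, leaving 121 − 110 = 11 for the blank.
The known cells in row 2 total 121, leaving 121 − 121 = 0 for the blank.
The known cells in row 6 total 93, leaving 121 − 93 = 28 for the blank.

b = 28, z = 0, c = 11, k = 15, p = 17, m = -5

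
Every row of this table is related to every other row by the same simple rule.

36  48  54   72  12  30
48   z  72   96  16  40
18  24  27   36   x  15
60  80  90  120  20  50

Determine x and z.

Each row is a constant multiple of every other row — this is a multiplication table with the headers hidden.
Row 3 is 18/36 = 1/2 times row 1, so its entry in column 5 is 12 × 1/2 = 6.
Row 2 is 48/36 = 4/3 times row 1, so its entry in column 2 is 48 × 4/3 = 64.

x = 6, z = 64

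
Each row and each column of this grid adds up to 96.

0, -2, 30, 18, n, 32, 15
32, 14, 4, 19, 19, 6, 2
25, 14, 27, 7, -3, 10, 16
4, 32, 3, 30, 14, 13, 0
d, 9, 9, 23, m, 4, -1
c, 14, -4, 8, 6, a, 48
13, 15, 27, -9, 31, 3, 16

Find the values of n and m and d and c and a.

Row 1: 0 − 2 + 30 + 18 + 32 + 15 = 93, so its missing entry is 96 − 93 = 3.
Column 5: 3 + 19 − 3 + 14 + 6 + 31 = 70, so its missing entry is 96 − 70 = 26.
Row 5: 9 + 9 + 23 + 26 + 4 − 1 = 70, so its missing entry is 96 − 70 = 26.
Column 6: 32 + 6 + 10 + 13 + 4 + 3 = 68, so its missing entry is 96 − 68 = 28.
Row 6: 14 − 4 + 8 + 6 + 28 + 48 = 100, so its missing entry is 96 − 100 = -4.

n = 3, m = 26, d = 26, c = -4, a = 28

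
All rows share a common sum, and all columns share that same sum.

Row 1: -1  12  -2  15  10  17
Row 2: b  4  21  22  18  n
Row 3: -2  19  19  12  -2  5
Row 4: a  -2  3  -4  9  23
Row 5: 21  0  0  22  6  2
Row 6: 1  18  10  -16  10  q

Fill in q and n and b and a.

Rows 1 and 3 both sum to 51, so that's the common total.
Row 6 has 1 + 18 + 10 − 16 + 10 = 23; the blank must be 51 − 23 = 28.
Row 4 has -2 + 3 − 4 + 9 + 23 = 29; the blank must be 51 − 29 = 22.
Column 1 has -1 − 2 + 22 + 21 + 1 = 41; the blank must be 51 − 41 = 10.
Row 2 has 10 + 4 + 21 + 22 + 18 = 75; the blank must be 51 − 75 = -24.

q = 28, n = -24, b = 10, a = 22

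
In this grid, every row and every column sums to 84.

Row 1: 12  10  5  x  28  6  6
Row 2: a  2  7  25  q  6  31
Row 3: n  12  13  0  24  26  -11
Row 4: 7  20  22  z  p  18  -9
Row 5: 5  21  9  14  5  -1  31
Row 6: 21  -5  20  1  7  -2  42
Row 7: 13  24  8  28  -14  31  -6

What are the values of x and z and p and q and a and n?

x = 17, z = -1, p = 27, q = 7, a = 6, n = 20

The known cells in row 1 total 67, leaving 84 − 67 = 17 for the blank.
The known cells in row 3 total 64, leaving 84 − 64 = 20 for the blank.
The known cells in column 4 total 85, leaving 84 − 85 = -1 for the blank.
The known cells in row 4 total 57, leaving 84 − 57 = 27 for the blank.
The known cells in column 5 total 77, leaving 84 − 77 = 7 for the blank.
The known cells in row 2 total 78, leaving 84 − 78 = 6 for the blank.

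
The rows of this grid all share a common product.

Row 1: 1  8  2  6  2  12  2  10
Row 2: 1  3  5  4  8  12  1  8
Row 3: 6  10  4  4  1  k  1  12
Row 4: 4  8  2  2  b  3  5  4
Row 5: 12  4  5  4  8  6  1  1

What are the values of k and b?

k = 4, b = 6

Rows 1 and 2 each multiply to 46080, so every row has product 46080.
Row 3: 6×10×4×4×1×1×12 = 11520, so the missing entry is 46080 ÷ 11520 = 4.
Row 4: 4×8×2×2×3×5×4 = 7680, so the missing entry is 46080 ÷ 7680 = 6.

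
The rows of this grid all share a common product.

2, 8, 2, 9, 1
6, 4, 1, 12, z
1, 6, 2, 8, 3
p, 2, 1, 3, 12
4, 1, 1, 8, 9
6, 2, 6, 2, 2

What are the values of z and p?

z = 1, p = 4

Rows 1 and 5 each multiply to 288, so every row has product 288.
Row 2: 6×4×1×12 = 288, so the missing entry is 288 ÷ 288 = 1.
Row 4: 2×1×3×12 = 72, so the missing entry is 288 ÷ 72 = 4.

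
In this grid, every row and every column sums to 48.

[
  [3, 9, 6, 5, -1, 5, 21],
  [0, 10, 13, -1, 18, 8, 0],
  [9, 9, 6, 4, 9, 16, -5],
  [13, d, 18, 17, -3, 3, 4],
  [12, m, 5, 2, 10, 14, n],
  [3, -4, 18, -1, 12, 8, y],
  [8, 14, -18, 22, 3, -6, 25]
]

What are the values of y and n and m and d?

y = 12, n = -9, m = 14, d = -4

Row 4: 13 + 18 + 17 − 3 + 3 + 4 = 52, so its missing entry is 48 − 52 = -4.
Column 2: 9 + 10 + 9 − 4 − 4 + 14 = 34, so its missing entry is 48 − 34 = 14.
Row 5: 12 + 14 + 5 + 2 + 10 + 14 = 57, so its missing entry is 48 − 57 = -9.
Row 6: 3 − 4 + 18 − 1 + 12 + 8 = 36, so its missing entry is 48 − 36 = 12.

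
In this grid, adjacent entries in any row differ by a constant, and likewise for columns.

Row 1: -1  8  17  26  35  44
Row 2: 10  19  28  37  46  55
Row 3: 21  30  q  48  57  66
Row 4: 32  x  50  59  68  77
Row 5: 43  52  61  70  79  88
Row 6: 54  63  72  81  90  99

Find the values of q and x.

Along each row the entries change by 9 per step; down each column they change by 11.
Row 3: from 21 at column 1, stepping by 9 to column 3 gives 39.
Row 4: from 32 at column 1, stepping by 9 to column 2 gives 41.

q = 39, x = 41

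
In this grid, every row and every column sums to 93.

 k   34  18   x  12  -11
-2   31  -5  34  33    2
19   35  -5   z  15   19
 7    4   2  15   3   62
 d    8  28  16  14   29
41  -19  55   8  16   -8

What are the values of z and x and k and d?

z = 10, x = 10, k = 30, d = -2

Row 3: 19 + 35 − 5 + 15 + 19 = 83, so its missing entry is 93 − 83 = 10.
Row 5: 8 + 28 + 16 + 14 + 29 = 95, so its missing entry is 93 − 95 = -2.
Column 4: 34 + 10 + 15 + 16 + 8 = 83, so its missing entry is 93 − 83 = 10.
Row 1: 34 + 18 + 10 + 12 − 11 = 63, so its missing entry is 93 − 63 = 30.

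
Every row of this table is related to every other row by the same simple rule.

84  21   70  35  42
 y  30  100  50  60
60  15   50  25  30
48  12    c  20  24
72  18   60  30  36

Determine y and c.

y = 120, c = 40

Each row is a constant multiple of every other row — this is a multiplication table with the headers hidden.
Row 2 is 30/21 = 10/7 times row 1, so its entry in column 1 is 84 × 10/7 = 120.
Row 4 is 12/21 = 4/7 times row 1, so its entry in column 3 is 70 × 4/7 = 40.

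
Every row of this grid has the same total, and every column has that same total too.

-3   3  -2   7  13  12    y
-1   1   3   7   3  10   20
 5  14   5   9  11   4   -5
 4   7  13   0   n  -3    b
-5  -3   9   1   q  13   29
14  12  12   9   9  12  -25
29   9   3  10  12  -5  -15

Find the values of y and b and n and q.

Rows 2 and 3 both sum to 43, so that's the common total.
Row 5 has -5 − 3 + 9 + 1 + 13 + 29 = 44; the blank must be 43 − 44 = -1.
Column 5 has 13 + 3 + 11 − 1 + 9 + 12 = 47; the blank must be 43 − 47 = -4.
Row 4 has 4 + 7 + 13 + 0 − 4 − 3 = 17; the blank must be 43 − 17 = 26.
Row 1 has -3 + 3 − 2 + 7 + 13 + 12 = 30; the blank must be 43 − 30 = 13.

y = 13, b = 26, n = -4, q = -1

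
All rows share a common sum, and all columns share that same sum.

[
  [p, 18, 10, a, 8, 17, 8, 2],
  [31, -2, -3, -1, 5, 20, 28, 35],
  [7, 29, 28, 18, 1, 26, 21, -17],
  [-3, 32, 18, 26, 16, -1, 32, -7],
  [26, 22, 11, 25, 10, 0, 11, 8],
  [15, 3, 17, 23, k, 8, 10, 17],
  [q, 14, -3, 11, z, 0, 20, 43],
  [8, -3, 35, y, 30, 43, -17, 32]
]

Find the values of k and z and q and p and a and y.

Rows 2 and 3 both sum to 113, so that's the common total.
Row 6 has 15 + 3 + 17 + 23 + 8 + 10 + 17 = 93; the blank must be 113 − 93 = 20.
Column 5 has 8 + 5 + 1 + 16 + 10 + 20 + 30 = 90; the blank must be 113 − 90 = 23.
Row 8 has 8 − 3 + 35 + 30 + 43 − 17 + 32 = 128; the blank must be 113 − 128 = -15.
Column 4 has -1 + 18 + 26 + 25 + 23 + 11 − 15 = 87; the blank must be 113 − 87 = 26.
Row 1 has 18 + 10 + 26 + 8 + 17 + 8 + 2 = 89; the blank must be 113 − 89 = 24.
Row 7 has 14 − 3 + 11 + 23 + 0 + 20 + 43 = 108; the blank must be 113 − 108 = 5.

k = 20, z = 23, q = 5, p = 24, a = 26, y = -15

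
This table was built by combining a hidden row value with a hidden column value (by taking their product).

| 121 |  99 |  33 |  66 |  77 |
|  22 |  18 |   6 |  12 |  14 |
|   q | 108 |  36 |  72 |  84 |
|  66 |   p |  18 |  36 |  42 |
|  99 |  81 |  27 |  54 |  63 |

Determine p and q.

p = 54, q = 132

Each row is a constant multiple of every other row — this is a multiplication table with the headers hidden.
Row 4 is 18/33 = 6/11 times row 1, so its entry in column 2 is 99 × 6/11 = 54.
Row 3 is 36/33 = 12/11 times row 1, so its entry in column 1 is 121 × 12/11 = 132.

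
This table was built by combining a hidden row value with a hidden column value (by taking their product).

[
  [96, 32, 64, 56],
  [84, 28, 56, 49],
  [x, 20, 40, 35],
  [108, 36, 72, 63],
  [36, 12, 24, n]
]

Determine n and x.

n = 21, x = 60

Each row is a constant multiple of every other row — this is a multiplication table with the headers hidden.
Row 5 is 24/64 = 3/8 times row 1, so its entry in column 4 is 56 × 3/8 = 21.
Row 3 is 40/64 = 5/8 times row 1, so its entry in column 1 is 96 × 5/8 = 60.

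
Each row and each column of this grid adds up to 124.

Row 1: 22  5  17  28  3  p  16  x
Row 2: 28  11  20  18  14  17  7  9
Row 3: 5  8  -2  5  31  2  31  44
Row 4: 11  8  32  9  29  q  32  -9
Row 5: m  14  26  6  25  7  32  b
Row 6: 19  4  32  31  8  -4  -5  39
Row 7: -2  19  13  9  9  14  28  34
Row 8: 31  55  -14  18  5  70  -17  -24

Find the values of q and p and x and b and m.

q = 12, p = 6, x = 27, b = 4, m = 10

The known cells in column 1 total 114, leaving 124 − 114 = 10 for the blank.
The known cells in row 5 total 120, leaving 124 − 120 = 4 for the blank.
The known cells in column 8 total 97, leaving 124 − 97 = 27 for the blank.
The known cells in row 1 total 118, leaving 124 − 118 = 6 for the blank.
The known cells in row 4 total 112, leaving 124 − 112 = 12 for the blank.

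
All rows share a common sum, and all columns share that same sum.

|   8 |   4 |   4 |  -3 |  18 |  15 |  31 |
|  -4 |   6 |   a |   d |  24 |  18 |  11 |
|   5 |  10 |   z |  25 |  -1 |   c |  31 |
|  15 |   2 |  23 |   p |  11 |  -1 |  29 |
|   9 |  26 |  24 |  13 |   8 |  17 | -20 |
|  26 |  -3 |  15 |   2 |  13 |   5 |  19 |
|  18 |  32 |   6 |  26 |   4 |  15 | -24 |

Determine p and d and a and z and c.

p = -2, d = 16, a = 6, z = -1, c = 8

Rows 1 and 5 both sum to 77, so that's the common total.
Row 4 has 15 + 2 + 23 + 11 − 1 + 29 = 79; the blank must be 77 − 79 = -2.
Column 6 has 15 + 18 − 1 + 17 + 5 + 15 = 69; the blank must be 77 − 69 = 8.
Row 3 has 5 + 10 + 25 − 1 + 8 + 31 = 78; the blank must be 77 − 78 = -1.
Column 3 has 4 − 1 + 23 + 24 + 15 + 6 = 71; the blank must be 77 − 71 = 6.
Row 2 has -4 + 6 + 6 + 24 + 18 + 11 = 61; the blank must be 77 − 61 = 16.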